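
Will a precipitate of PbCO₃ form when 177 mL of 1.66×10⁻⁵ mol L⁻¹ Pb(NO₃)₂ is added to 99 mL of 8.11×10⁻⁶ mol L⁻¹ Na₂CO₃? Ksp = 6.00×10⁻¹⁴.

Yes

The combined volume is 276 mL.
[Pb²⁺] = (1.66×10⁻⁵)(177)/276 = 1.06×10⁻⁵ mol L⁻¹
[CO₃²⁻] = (8.11×10⁻⁶)(99)/276 = 2.91×10⁻⁶ mol L⁻¹
Q = [Pb²⁺][CO₃²⁻] = 3.10×10⁻¹¹
Q = 3.10×10⁻¹¹ > Ksp = 6.00×10⁻¹⁴, so the solution is supersaturated and PbCO₃ precipitates.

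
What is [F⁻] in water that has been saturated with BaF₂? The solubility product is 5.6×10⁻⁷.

1.0×10⁻² M

BaF₂(s) ⇌ Ba²⁺(aq) + 2 F⁻(aq)
For each mole of BaF₂ that dissolves per liter, [Ba²⁺] = s and [F⁻] = 2s; let s denote this solubility.
Ksp = [Ba²⁺][F⁻]^2 = s · (2s)^2 = 4s^3 = 5.6×10⁻⁷
s = 5.2×10⁻³ M
[F⁻] = 2s = 1.0×10⁻² M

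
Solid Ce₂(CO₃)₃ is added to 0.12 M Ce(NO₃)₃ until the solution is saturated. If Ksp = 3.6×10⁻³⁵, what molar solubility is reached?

4.5×10⁻¹² M

Ce₂(CO₃)₃(s) ⇌ 2 Ce³⁺(aq) + 3 CO₃²⁻(aq)
Let s be the solubility of Ce₂(CO₃)₃ here. The common ion gives [Ce³⁺] ≈ 0.12 M, and [CO₃²⁻] = 3s.
Ksp = [Ce³⁺]^2[CO₃²⁻]^3 = (0.12)^2(3s)^3
(3s)^3 = 3.6×10⁻³⁵ / (0.12)^2 = 2.5×10⁻³³
s = 4.5×10⁻¹² M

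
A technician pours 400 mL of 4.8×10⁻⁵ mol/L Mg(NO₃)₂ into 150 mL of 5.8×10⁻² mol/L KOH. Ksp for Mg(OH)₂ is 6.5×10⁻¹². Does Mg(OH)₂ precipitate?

The combined volume is 550 mL.
[Mg²⁺] = (4.8×10⁻⁵)(400)/550 = 3.5×10⁻⁵ mol/L
[OH⁻] = (5.8×10⁻²)(150)/550 = 1.6×10⁻² mol/L
Q = [Mg²⁺][OH⁻]^2 = 8.7×10⁻⁹
Because Q > Ksp (8.7×10⁻⁹ vs 6.5×10⁻¹²), a precipitate of Mg(OH)₂ forms.

Yes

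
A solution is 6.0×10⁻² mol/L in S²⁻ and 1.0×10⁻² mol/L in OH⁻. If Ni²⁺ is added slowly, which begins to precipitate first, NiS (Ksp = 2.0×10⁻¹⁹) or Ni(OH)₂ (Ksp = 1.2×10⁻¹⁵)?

NiS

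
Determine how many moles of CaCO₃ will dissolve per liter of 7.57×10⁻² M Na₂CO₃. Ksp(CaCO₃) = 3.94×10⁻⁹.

5.20×10⁻⁸ M

CaCO₃(s) ⇌ Ca²⁺(aq) + CO₃²⁻(aq)
Let s be the solubility of CaCO₃ here. The common ion gives [CO₃²⁻] ≈ 7.57×10⁻² M, and [Ca²⁺] = s.
Ksp = [Ca²⁺][CO₃²⁻] = s(7.57×10⁻²)
s = 3.94×10⁻⁹ / (7.57×10⁻²) = 5.20×10⁻⁸
s = 5.20×10⁻⁸ M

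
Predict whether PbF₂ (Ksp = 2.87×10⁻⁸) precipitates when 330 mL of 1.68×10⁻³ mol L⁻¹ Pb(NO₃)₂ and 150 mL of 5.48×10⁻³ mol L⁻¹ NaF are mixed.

After mixing, V = 330 mL + 150 mL = 480 mL.
[Pb²⁺] = (1.68×10⁻³)(330)/480 = 1.16×10⁻³ mol L⁻¹
[F⁻] = (5.48×10⁻³)(150)/480 = 1.71×10⁻³ mol L⁻¹
Q = [Pb²⁺][F⁻]^2 = 3.39×10⁻⁹
Q = 3.39×10⁻⁹ < Ksp = 2.87×10⁻⁸, so the solution is unsaturated and no precipitate forms.

No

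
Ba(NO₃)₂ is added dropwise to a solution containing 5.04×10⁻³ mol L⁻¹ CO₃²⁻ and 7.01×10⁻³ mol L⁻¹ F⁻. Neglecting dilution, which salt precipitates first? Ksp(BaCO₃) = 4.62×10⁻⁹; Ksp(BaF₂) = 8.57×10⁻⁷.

The threshold for precipitation is Q = Ksp.
For BaCO₃: [Ba²⁺] = (Ksp/[CO₃²⁻]) = 9.17×10⁻⁷ mol L⁻¹
For BaF₂: [Ba²⁺] = (Ksp/[F⁻]^2) = 1.74×10⁻² mol L⁻¹
BaCO₃ requires the lower [Ba²⁺], so it precipitates first.

BaCO₃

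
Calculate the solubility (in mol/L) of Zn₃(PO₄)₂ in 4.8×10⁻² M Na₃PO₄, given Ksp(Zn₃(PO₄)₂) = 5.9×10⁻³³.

Zn₃(PO₄)₂(s) ⇌ 3 Zn²⁺(aq) + 2 PO₄³⁻(aq)
With PO₄³⁻ already at 4.8×10⁻² M and s small, take [PO₄³⁻] ≈ 4.8×10⁻² M and [Zn²⁺] = 3s.
Ksp = [Zn²⁺]^3[PO₄³⁻]^2 = (3s)^3(4.8×10⁻²)^2
(3s)^3 = 5.9×10⁻³³ / (4.8×10⁻²)^2 = 2.6×10⁻³⁰
s = 4.6×10⁻¹¹ M

4.6×10⁻¹¹ M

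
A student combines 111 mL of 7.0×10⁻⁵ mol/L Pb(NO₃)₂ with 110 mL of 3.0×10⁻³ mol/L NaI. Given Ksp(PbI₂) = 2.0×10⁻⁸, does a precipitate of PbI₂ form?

The combined volume is 221 mL.
[Pb²⁺] = (7.0×10⁻⁵)(111)/221 = 3.5×10⁻⁵ mol/L
[I⁻] = (3.0×10⁻³)(110)/221 = 1.5×10⁻³ mol/L
Q = [Pb²⁺][I⁻]^2 = 7.8×10⁻¹¹
Q = 7.8×10⁻¹¹ < Ksp = 2.0×10⁻⁸, so the solution is unsaturated and no precipitate forms.

No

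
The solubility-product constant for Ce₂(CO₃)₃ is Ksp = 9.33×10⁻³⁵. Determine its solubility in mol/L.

6.13×10⁻⁸ M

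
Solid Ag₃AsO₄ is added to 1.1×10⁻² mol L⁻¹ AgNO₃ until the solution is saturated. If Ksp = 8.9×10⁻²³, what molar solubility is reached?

Ag₃AsO₄(s) ⇌ 3 Ag⁺(aq) + AsO₄³⁻(aq)
Ag⁺ is already present at 1.1×10⁻² mol L⁻¹. If s mol/L of Ag₃AsO₄ dissolves, [AsO₄³⁻] = s while [Ag⁺] ≈ 1.1×10⁻² mol L⁻¹.
Ksp = [Ag⁺]^3[AsO₄³⁻] = (1.1×10⁻²)^3s
s = 8.9×10⁻²³ / (1.1×10⁻²)^3 = 6.7×10⁻¹⁷
s = 6.7×10⁻¹⁷ mol L⁻¹

6.7×10⁻¹⁷ M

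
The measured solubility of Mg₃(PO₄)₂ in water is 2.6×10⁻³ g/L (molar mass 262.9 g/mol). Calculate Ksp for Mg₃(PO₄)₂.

Ksp = 1.0×10⁻²³

Molar solubility s = (2.6×10⁻³ g/L) / (262.9 g/mol) = 9.890×10⁻⁶ mol/L
Mg₃(PO₄)₂(s) ⇌ 3 Mg²⁺(aq) + 2 PO₄³⁻(aq)
Call the molar solubility s, so that [Mg²⁺] = 3s and [PO₄³⁻] = 2s.
Ksp = [Mg²⁺]^3[PO₄³⁻]^2 = (3s)^3 · (2s)^2 = 108s^5
Ksp = 108 × (9.890×10⁻⁶)^5 = 1.0×10⁻²³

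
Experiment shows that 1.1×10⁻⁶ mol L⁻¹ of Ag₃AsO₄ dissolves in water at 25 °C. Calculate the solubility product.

Ag₃AsO₄(s) ⇌ 3 Ag⁺(aq) + AsO₄³⁻(aq)
Call the molar solubility s, so that [Ag⁺] = 3s and [AsO₄³⁻] = s.
Ksp = [Ag⁺]^3[AsO₄³⁻] = (3s)^3 · s = 27s^4
Ksp = 27 × (1.1×10⁻⁶)^4 = 4.0×10⁻²³

Ksp = 4.0×10⁻²³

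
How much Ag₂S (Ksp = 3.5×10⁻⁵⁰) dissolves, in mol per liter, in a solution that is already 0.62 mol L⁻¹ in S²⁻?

1.2×10⁻²⁵ M

Ag₂S(s) ⇌ 2 Ag⁺(aq) + S²⁻(aq)
The solution already contains S²⁻ at 0.62 mol L⁻¹. Let s be the molar solubility of Ag₂S.
[S²⁻] ≈ 0.62 mol L⁻¹ (common ion dominates); [Ag⁺] = 2s.
Ksp = [Ag⁺]^2[S²⁻] = (2s)^2(0.62)
(2s)^2 = 3.5×10⁻⁵⁰ / (0.62) = 5.6×10⁻⁵⁰
s = 1.2×10⁻²⁵ mol L⁻¹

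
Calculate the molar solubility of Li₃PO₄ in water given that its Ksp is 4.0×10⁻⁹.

3.5×10⁻³ M

Li₃PO₄(s) ⇌ 3 Li⁺(aq) + PO₄³⁻(aq)
Let s be the molar solubility. Then [Li⁺] = 3s and [PO₄³⁻] = s.
Ksp = [Li⁺]^3[PO₄³⁻] = (3s)^3 · s = 27s^4
27s^4 = 4.0×10⁻⁹  ⇒  s^4 = 1.5×10⁻¹⁰
s = 3.5×10⁻³ M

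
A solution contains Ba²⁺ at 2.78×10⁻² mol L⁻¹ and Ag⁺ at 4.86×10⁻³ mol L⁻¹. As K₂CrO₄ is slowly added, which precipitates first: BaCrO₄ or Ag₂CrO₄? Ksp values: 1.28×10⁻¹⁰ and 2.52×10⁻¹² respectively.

BaCrO₄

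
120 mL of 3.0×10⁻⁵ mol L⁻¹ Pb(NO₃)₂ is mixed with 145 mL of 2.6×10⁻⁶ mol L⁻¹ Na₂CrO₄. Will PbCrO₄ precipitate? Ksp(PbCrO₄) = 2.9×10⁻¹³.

Yes

After mixing, V = 120 mL + 145 mL = 265 mL.
[Pb²⁺] = (3.0×10⁻⁵)(120)/265 = 1.4×10⁻⁵ mol L⁻¹
[CrO₄²⁻] = (2.6×10⁻⁶)(145)/265 = 1.4×10⁻⁶ mol L⁻¹
Q = [Pb²⁺][CrO₄²⁻] = 1.9×10⁻¹¹
Q = 1.9×10⁻¹¹ > Ksp = 2.9×10⁻¹³, so the solution is supersaturated and PbCrO₄ precipitates.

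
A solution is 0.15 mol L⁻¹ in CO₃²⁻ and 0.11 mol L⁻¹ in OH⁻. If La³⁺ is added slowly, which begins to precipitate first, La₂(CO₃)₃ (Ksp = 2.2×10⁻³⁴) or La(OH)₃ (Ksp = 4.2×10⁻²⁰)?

The threshold for precipitation is Q = Ksp.
For La₂(CO₃)₃: [La³⁺] = (Ksp/[CO₃²⁻]^3)^(1/2) = 2.6×10⁻¹⁶ mol L⁻¹
For La(OH)₃: [La³⁺] = (Ksp/[OH⁻]^3) = 3.2×10⁻¹⁷ mol L⁻¹
La(OH)₃ requires the lower [La³⁺], so it precipitates first.

La(OH)₃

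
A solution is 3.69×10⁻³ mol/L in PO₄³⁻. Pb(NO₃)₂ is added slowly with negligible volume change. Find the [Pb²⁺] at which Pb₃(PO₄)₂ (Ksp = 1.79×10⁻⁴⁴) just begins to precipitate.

Precipitation of each salt begins when its ion product equals Ksp.
Pb₃(PO₄)₂(s) ⇌ 3 Pb²⁺(aq) + 2 PO₄³⁻(aq)
Ksp = [Pb²⁺]^3[PO₄³⁻]^2 = [Pb²⁺]^3(3.69×10⁻³)^2
[Pb²⁺]^3 = 1.79×10⁻⁴⁴ / (3.69×10⁻³)^2 = 1.31×10⁻³⁹
[Pb²⁺] = 1.10×10⁻¹³ mol/L

1.10×10⁻¹³ M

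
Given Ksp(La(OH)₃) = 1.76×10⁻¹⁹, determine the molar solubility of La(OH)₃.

La(OH)₃(s) ⇌ La³⁺(aq) + 3 OH⁻(aq)
For each mole of La(OH)₃ that dissolves per liter, [La³⁺] = s and [OH⁻] = 3s; let s denote this solubility.
Ksp = [La³⁺][OH⁻]^3 = s · (3s)^3 = 27s^4
27s^4 = 1.76×10⁻¹⁹  ⇒  s^4 = 6.52×10⁻²¹
s = (6.52×10⁻²¹)^(1/4) = 8.99×10⁻⁶ mol/L

8.99×10⁻⁶ M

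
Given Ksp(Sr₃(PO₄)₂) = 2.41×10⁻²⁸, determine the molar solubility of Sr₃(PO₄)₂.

Sr₃(PO₄)₂(s) ⇌ 3 Sr²⁺(aq) + 2 PO₄³⁻(aq)
Call the molar solubility s, so that [Sr²⁺] = 3s and [PO₄³⁻] = 2s.
Ksp = [Sr²⁺]^3[PO₄³⁻]^2 = (3s)^3 · (2s)^2 = 108s^5
108s^5 = 2.41×10⁻²⁸  ⇒  s^5 = 2.23×10⁻³⁰
s = (2.23×10⁻³⁰)^(1/5) = 1.17×10⁻⁶ mol/L

1.17×10⁻⁶ M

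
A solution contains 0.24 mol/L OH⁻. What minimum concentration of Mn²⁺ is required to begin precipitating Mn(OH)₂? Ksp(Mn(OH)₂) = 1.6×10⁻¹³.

2.8×10⁻¹² M

Each salt precipitates once Q = Ksp for that salt.
Mn(OH)₂(s) ⇌ Mn²⁺(aq) + 2 OH⁻(aq)
Ksp = [Mn²⁺][OH⁻]^2 = [Mn²⁺](0.24)^2
[Mn²⁺] = 1.6×10⁻¹³ / (0.24)^2 = 2.8×10⁻¹²
[Mn²⁺] = 2.8×10⁻¹² mol/L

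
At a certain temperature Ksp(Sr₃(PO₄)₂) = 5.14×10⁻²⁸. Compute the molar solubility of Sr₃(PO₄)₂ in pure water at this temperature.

1.37×10⁻⁶ M

Sr₃(PO₄)₂(s) ⇌ 3 Sr²⁺(aq) + 2 PO₄³⁻(aq)
For each mole of Sr₃(PO₄)₂ that dissolves per liter, [Sr²⁺] = 3s and [PO₄³⁻] = 2s; let s denote this solubility.
Ksp = [Sr²⁺]^3[PO₄³⁻]^2 = (3s)^3 · (2s)^2 = 108s^5
108s^5 = 5.14×10⁻²⁸  ⇒  s^5 = 4.76×10⁻³⁰
s = (4.76×10⁻³⁰)^(1/5) = 1.37×10⁻⁶ mol/L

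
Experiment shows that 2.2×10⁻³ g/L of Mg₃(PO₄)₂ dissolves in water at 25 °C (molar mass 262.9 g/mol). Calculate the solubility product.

Molar solubility s = (2.2×10⁻³ g/L) / (262.9 g/mol) = 8.368×10⁻⁶ mol/L
Mg₃(PO₄)₂(s) ⇌ 3 Mg²⁺(aq) + 2 PO₄³⁻(aq)
With molar solubility s: [Mg²⁺] = 3s, [PO₄³⁻] = 2s.
Ksp = [Mg²⁺]^3[PO₄³⁻]^2 = (3s)^3 · (2s)^2 = 108s^5
Ksp = 108 × (8.368×10⁻⁶)^5 = 4.4×10⁻²⁴

Ksp = 4.4×10⁻²⁴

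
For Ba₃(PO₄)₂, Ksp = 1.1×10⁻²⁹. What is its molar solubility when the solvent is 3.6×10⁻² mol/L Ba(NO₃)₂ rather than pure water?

Ba₃(PO₄)₂(s) ⇌ 3 Ba²⁺(aq) + 2 PO₄³⁻(aq)
Ba²⁺ is already present at 3.6×10⁻² mol/L. If s mol/L of Ba₃(PO₄)₂ dissolves, [PO₄³⁻] = 2s while [Ba²⁺] ≈ 3.6×10⁻² mol/L.
Ksp = [Ba²⁺]^3[PO₄³⁻]^2 = (3.6×10⁻²)^3(2s)^2
(2s)^2 = 1.1×10⁻²⁹ / (3.6×10⁻²)^3 = 2.4×10⁻²⁵
s = 2.4×10⁻¹³ mol/L

2.4×10⁻¹³ M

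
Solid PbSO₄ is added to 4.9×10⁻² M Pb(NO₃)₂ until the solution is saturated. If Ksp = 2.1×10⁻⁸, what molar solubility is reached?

PbSO₄(s) ⇌ Pb²⁺(aq) + SO₄²⁻(aq)
The solution already contains Pb²⁺ at 4.9×10⁻² M. Let s be the molar solubility of PbSO₄.
[Pb²⁺] ≈ 4.9×10⁻² M (common ion dominates); [SO₄²⁻] = s.
Ksp = [Pb²⁺][SO₄²⁻] = (4.9×10⁻²)s
s = 2.1×10⁻⁸ / (4.9×10⁻²) = 4.3×10⁻⁷
s = 4.3×10⁻⁷ M

4.3×10⁻⁷ M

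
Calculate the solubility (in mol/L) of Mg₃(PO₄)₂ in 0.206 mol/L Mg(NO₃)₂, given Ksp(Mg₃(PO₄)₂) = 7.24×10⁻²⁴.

1.44×10⁻¹¹ M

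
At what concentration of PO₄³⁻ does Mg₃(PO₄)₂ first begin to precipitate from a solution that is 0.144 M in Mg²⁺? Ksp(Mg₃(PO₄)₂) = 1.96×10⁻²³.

Each salt precipitates once Q = Ksp for that salt.
Mg₃(PO₄)₂(s) ⇌ 3 Mg²⁺(aq) + 2 PO₄³⁻(aq)
Ksp = [Mg²⁺]^3[PO₄³⁻]^2 = [PO₄³⁻]^2(0.144)^3
[PO₄³⁻]^2 = 1.96×10⁻²³ / (0.144)^3 = 6.56×10⁻²¹
[PO₄³⁻] = 8.10×10⁻¹¹ M

8.10×10⁻¹¹ M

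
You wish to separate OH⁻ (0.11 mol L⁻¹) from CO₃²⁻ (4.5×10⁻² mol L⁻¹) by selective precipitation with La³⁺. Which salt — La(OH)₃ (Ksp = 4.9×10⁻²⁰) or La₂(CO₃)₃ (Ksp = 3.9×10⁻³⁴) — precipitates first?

Each salt precipitates once Q = Ksp for that salt.
For La(OH)₃: [La³⁺] = (Ksp/[OH⁻]^3) = 3.7×10⁻¹⁷ mol L⁻¹
For La₂(CO₃)₃: [La³⁺] = (Ksp/[CO₃²⁻]^3)^(1/2) = 2.1×10⁻¹⁵ mol L⁻¹
The smaller threshold [La³⁺] is reached first, so La(OH)₃ precipitates first.

La(OH)₃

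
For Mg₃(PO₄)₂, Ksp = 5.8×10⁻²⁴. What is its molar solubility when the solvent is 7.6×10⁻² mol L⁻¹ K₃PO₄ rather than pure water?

Mg₃(PO₄)₂(s) ⇌ 3 Mg²⁺(aq) + 2 PO₄³⁻(aq)
PO₄³⁻ is already present at 7.6×10⁻² mol L⁻¹. If s mol/L of Mg₃(PO₄)₂ dissolves, [Mg²⁺] = 3s while [PO₄³⁻] ≈ 7.6×10⁻² mol L⁻¹.
Ksp = [Mg²⁺]^3[PO₄³⁻]^2 = (3s)^3(7.6×10⁻²)^2
(3s)^3 = 5.8×10⁻²⁴ / (7.6×10⁻²)^2 = 1.0×10⁻²¹
s = 3.3×10⁻⁸ mol L⁻¹

3.3×10⁻⁸ M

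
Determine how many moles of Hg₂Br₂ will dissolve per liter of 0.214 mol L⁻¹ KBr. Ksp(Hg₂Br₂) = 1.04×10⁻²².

2.27×10⁻²¹ M

Hg₂Br₂(s) ⇌ Hg₂²⁺(aq) + 2 Br⁻(aq)
Let s be the solubility of Hg₂Br₂ here. The common ion gives [Br⁻] ≈ 0.214 mol L⁻¹, and [Hg₂²⁺] = s.
Ksp = [Hg₂²⁺][Br⁻]^2 = s(0.214)^2
s = 1.04×10⁻²² / (0.214)^2 = 2.27×10⁻²¹
s = 2.27×10⁻²¹ mol L⁻¹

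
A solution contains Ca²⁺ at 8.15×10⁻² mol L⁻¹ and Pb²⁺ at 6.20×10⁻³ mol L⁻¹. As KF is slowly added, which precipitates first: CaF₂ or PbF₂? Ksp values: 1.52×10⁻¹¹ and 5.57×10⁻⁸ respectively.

A salt starts to precipitate once the ion product Q reaches its Ksp.
For CaF₂: [F⁻] = (Ksp/[Ca²⁺])^(1/2) = 1.37×10⁻⁵ mol L⁻¹
For PbF₂: [F⁻] = (Ksp/[Pb²⁺])^(1/2) = 3.00×10⁻³ mol L⁻¹
CaF₂ requires the lower [F⁻], so it precipitates first.

CaF₂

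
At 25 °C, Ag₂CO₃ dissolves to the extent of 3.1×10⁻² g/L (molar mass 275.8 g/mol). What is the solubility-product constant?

s = (3.1×10⁻² g L⁻¹)/(275.8 g mol⁻¹) = 1.124×10⁻⁴ M
Ag₂CO₃(s) ⇌ 2 Ag⁺(aq) + CO₃²⁻(aq)
Call the molar solubility s, so that [Ag⁺] = 2s and [CO₃²⁻] = s.
Ksp = [Ag⁺]^2[CO₃²⁻] = (2s)^2 · s = 4s^3
Ksp = 4 × (1.124×10⁻⁴)^3 = 5.7×10⁻¹²

Ksp = 5.7×10⁻¹²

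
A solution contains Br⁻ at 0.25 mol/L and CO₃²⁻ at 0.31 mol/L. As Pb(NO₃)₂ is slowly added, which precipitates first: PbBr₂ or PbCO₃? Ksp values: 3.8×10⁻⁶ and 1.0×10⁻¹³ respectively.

PbCO₃

The threshold for precipitation is Q = Ksp.
For PbBr₂: [Pb²⁺] = (Ksp/[Br⁻]^2) = 6.1×10⁻⁵ mol/L
For PbCO₃: [Pb²⁺] = (Ksp/[CO₃²⁻]) = 3.2×10⁻¹³ mol/L
Since PbCO₃ needs less Pb²⁺ to reach saturation, it precipitates first.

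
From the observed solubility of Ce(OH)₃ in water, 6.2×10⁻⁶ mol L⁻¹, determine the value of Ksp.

Ksp = 4.0×10⁻²⁰

Ce(OH)₃(s) ⇌ Ce³⁺(aq) + 3 OH⁻(aq)
Let s be the molar solubility. Then [Ce³⁺] = s and [OH⁻] = 3s.
Ksp = [Ce³⁺][OH⁻]^3 = s · (3s)^3 = 27s^4
Ksp = 27 × (6.2×10⁻⁶)^4 = 4.0×10⁻²⁰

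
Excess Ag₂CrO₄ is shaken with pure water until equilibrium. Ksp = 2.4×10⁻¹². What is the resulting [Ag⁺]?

Ag₂CrO₄(s) ⇌ 2 Ag⁺(aq) + CrO₄²⁻(aq)
With molar solubility s: [Ag⁺] = 2s, [CrO₄²⁻] = s.
Ksp = [Ag⁺]^2[CrO₄²⁻] = (2s)^2 · s = 4s^3 = 2.4×10⁻¹²
s = 8.4×10⁻⁵ mol L⁻¹
[Ag⁺] = 2s = 1.7×10⁻⁴ mol L⁻¹

1.7×10⁻⁴ M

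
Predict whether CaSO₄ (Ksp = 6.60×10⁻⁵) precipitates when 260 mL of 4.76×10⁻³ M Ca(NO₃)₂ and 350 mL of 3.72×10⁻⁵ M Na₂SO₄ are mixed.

No

The combined volume is 610 mL.
[Ca²⁺] = (4.76×10⁻³)(260)/610 = 2.03×10⁻³ M
[SO₄²⁻] = (3.72×10⁻⁵)(350)/610 = 2.13×10⁻⁵ M
Q = [Ca²⁺][SO₄²⁻] = 4.33×10⁻⁸
Q < Ksp (4.33×10⁻⁸ vs 6.60×10⁻⁵); the solution remains unsaturated and no precipitate forms.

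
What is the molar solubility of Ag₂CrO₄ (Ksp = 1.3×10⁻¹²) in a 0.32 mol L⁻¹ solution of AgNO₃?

Ag₂CrO₄(s) ⇌ 2 Ag⁺(aq) + CrO₄²⁻(aq)
The solution already contains Ag⁺ at 0.32 mol L⁻¹. Let s be the molar solubility of Ag₂CrO₄.
[Ag⁺] ≈ 0.32 mol L⁻¹ (common ion dominates); [CrO₄²⁻] = s.
Ksp = [Ag⁺]^2[CrO₄²⁻] = (0.32)^2s
s = 1.3×10⁻¹² / (0.32)^2 = 1.3×10⁻¹¹
s = 1.3×10⁻¹¹ mol L⁻¹

1.3×10⁻¹¹ M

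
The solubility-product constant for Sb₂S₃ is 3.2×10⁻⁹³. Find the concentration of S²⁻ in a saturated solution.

Sb₂S₃(s) ⇌ 2 Sb³⁺(aq) + 3 S²⁻(aq)
For each mole of Sb₂S₃ that dissolves per liter, [Sb³⁺] = 2s and [S²⁻] = 3s; let s denote this solubility.
Ksp = [Sb³⁺]^2[S²⁻]^3 = (2s)^2 · (3s)^3 = 108s^5 = 3.2×10⁻⁹³
s = 1.2×10⁻¹⁹ M
[S²⁻] = 3s = 3.7×10⁻¹⁹ M

3.7×10⁻¹⁹ M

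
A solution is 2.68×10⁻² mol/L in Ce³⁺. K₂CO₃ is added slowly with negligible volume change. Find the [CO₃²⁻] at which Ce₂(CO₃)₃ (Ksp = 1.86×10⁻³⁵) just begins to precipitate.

2.96×10⁻¹¹ M

The threshold for precipitation is Q = Ksp.
Ce₂(CO₃)₃(s) ⇌ 2 Ce³⁺(aq) + 3 CO₃²⁻(aq)
Ksp = [Ce³⁺]^2[CO₃²⁻]^3 = [CO₃²⁻]^3(2.68×10⁻²)^2
[CO₃²⁻]^3 = 1.86×10⁻³⁵ / (2.68×10⁻²)^2 = 2.59×10⁻³²
[CO₃²⁻] = 2.96×10⁻¹¹ mol/L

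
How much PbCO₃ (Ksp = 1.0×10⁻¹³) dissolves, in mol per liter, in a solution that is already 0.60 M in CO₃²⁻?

1.7×10⁻¹³ M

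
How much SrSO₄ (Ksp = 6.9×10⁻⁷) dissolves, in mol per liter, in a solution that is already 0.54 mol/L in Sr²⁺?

1.3×10⁻⁶ M

SrSO₄(s) ⇌ Sr²⁺(aq) + SO₄²⁻(aq)
The solution already contains Sr²⁺ at 0.54 mol/L. Let s be the molar solubility of SrSO₄.
[Sr²⁺] ≈ 0.54 mol/L (common ion dominates); [SO₄²⁻] = s.
Ksp = [Sr²⁺][SO₄²⁻] = (0.54)s
s = 6.9×10⁻⁷ / (0.54) = 1.3×10⁻⁶
s = 1.3×10⁻⁶ mol/L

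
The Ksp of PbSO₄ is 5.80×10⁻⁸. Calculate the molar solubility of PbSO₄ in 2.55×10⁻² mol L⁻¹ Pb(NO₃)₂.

PbSO₄(s) ⇌ Pb²⁺(aq) + SO₄²⁻(aq)
The solution already contains Pb²⁺ at 2.55×10⁻² mol L⁻¹. Let s be the molar solubility of PbSO₄.
[Pb²⁺] ≈ 2.55×10⁻² mol L⁻¹ (common ion dominates); [SO₄²⁻] = s.
Ksp = [Pb²⁺][SO₄²⁻] = (2.55×10⁻²)s
s = 5.80×10⁻⁸ / (2.55×10⁻²) = 2.27×10⁻⁶
s = 2.27×10⁻⁶ mol L⁻¹

2.27×10⁻⁶ M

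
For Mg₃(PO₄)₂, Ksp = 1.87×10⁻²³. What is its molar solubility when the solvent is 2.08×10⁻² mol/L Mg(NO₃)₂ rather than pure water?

7.21×10⁻¹⁰ M

Mg₃(PO₄)₂(s) ⇌ 3 Mg²⁺(aq) + 2 PO₄³⁻(aq)
Mg²⁺ is already present at 2.08×10⁻² mol/L. If s mol/L of Mg₃(PO₄)₂ dissolves, [PO₄³⁻] = 2s while [Mg²⁺] ≈ 2.08×10⁻² mol/L.
Ksp = [Mg²⁺]^3[PO₄³⁻]^2 = (2.08×10⁻²)^3(2s)^2
(2s)^2 = 1.87×10⁻²³ / (2.08×10⁻²)^3 = 2.08×10⁻¹⁸
s = 7.21×10⁻¹⁰ mol/L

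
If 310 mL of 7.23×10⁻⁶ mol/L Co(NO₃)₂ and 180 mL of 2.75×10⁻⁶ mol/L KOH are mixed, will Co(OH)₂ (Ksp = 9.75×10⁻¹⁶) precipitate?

After mixing, V = 310 mL + 180 mL = 490 mL.
[Co²⁺] = (7.23×10⁻⁶)(310)/490 = 4.57×10⁻⁶ mol/L
[OH⁻] = (2.75×10⁻⁶)(180)/490 = 1.01×10⁻⁶ mol/L
Q = [Co²⁺][OH⁻]^2 = 4.67×10⁻¹⁸
Q = 4.67×10⁻¹⁸ < Ksp = 9.75×10⁻¹⁶, so the solution is unsaturated and no precipitate forms.

No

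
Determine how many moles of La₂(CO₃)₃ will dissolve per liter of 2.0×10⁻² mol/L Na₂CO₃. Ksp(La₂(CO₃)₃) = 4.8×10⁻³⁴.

3.9×10⁻¹⁵ M

La₂(CO₃)₃(s) ⇌ 2 La³⁺(aq) + 3 CO₃²⁻(aq)
The solution already contains CO₃²⁻ at 2.0×10⁻² mol/L. Let s be the molar solubility of La₂(CO₃)₃.
[CO₃²⁻] ≈ 2.0×10⁻² mol/L (common ion dominates); [La³⁺] = 2s.
Ksp = [La³⁺]^2[CO₃²⁻]^3 = (2s)^2(2.0×10⁻²)^3
(2s)^2 = 4.8×10⁻³⁴ / (2.0×10⁻²)^3 = 6.0×10⁻²⁹
s = 3.9×10⁻¹⁵ mol/L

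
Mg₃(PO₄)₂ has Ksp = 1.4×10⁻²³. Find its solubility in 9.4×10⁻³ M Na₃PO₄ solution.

1.8×10⁻⁷ M

Mg₃(PO₄)₂(s) ⇌ 3 Mg²⁺(aq) + 2 PO₄³⁻(aq)
Let s be the solubility of Mg₃(PO₄)₂ here. The common ion gives [PO₄³⁻] ≈ 9.4×10⁻³ M, and [Mg²⁺] = 3s.
Ksp = [Mg²⁺]^3[PO₄³⁻]^2 = (3s)^3(9.4×10⁻³)^2
(3s)^3 = 1.4×10⁻²³ / (9.4×10⁻³)^2 = 1.6×10⁻¹⁹
s = 1.8×10⁻⁷ M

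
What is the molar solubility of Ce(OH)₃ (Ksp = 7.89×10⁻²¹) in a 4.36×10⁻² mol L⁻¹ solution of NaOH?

9.52×10⁻¹⁷ M

Ce(OH)₃(s) ⇌ Ce³⁺(aq) + 3 OH⁻(aq)
OH⁻ is already present at 4.36×10⁻² mol L⁻¹. If s mol/L of Ce(OH)₃ dissolves, [Ce³⁺] = s while [OH⁻] ≈ 4.36×10⁻² mol L⁻¹.
Ksp = [Ce³⁺][OH⁻]^3 = s(4.36×10⁻²)^3
s = 7.89×10⁻²¹ / (4.36×10⁻²)^3 = 9.52×10⁻¹⁷
s = 9.52×10⁻¹⁷ mol L⁻¹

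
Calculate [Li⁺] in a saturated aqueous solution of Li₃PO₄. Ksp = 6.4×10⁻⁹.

1.2×10⁻² M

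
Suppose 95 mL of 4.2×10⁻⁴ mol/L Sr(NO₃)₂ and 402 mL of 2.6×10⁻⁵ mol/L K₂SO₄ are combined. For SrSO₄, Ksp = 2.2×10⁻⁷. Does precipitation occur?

No

After mixing, V = 95 mL + 402 mL = 497 mL.
[Sr²⁺] = (4.2×10⁻⁴)(95)/497 = 8.0×10⁻⁵ mol/L
[SO₄²⁻] = (2.6×10⁻⁵)(402)/497 = 2.1×10⁻⁵ mol/L
Q = [Sr²⁺][SO₄²⁻] = 1.7×10⁻⁹
Q < Ksp (1.7×10⁻⁹ vs 2.2×10⁻⁷); the solution remains unsaturated and no precipitate forms.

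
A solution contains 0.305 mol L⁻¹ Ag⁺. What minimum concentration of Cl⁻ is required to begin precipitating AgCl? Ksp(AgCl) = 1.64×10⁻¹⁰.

5.38×10⁻¹⁰ M

Precipitation of each salt begins when its ion product equals Ksp.
AgCl(s) ⇌ Ag⁺(aq) + Cl⁻(aq)
Ksp = [Ag⁺][Cl⁻] = [Cl⁻](0.305)
[Cl⁻] = 1.64×10⁻¹⁰ / (0.305) = 5.38×10⁻¹⁰
[Cl⁻] = 5.38×10⁻¹⁰ mol L⁻¹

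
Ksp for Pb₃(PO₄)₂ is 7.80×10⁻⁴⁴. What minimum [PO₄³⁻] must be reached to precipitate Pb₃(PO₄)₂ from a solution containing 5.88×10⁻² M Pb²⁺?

Precipitation of each salt begins when its ion product equals Ksp.
Pb₃(PO₄)₂(s) ⇌ 3 Pb²⁺(aq) + 2 PO₄³⁻(aq)
Ksp = [Pb²⁺]^3[PO₄³⁻]^2 = [PO₄³⁻]^2(5.88×10⁻²)^3
[PO₄³⁻]^2 = 7.80×10⁻⁴⁴ / (5.88×10⁻²)^3 = 3.84×10⁻⁴⁰
[PO₄³⁻] = 1.96×10⁻²⁰ M

1.96×10⁻²⁰ M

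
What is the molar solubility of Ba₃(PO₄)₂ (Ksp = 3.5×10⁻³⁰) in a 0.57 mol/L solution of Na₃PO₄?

Ba₃(PO₄)₂(s) ⇌ 3 Ba²⁺(aq) + 2 PO₄³⁻(aq)
PO₄³⁻ is already present at 0.57 mol/L. If s mol/L of Ba₃(PO₄)₂ dissolves, [Ba²⁺] = 3s while [PO₄³⁻] ≈ 0.57 mol/L.
Ksp = [Ba²⁺]^3[PO₄³⁻]^2 = (3s)^3(0.57)^2
(3s)^3 = 3.5×10⁻³⁰ / (0.57)^2 = 1.1×10⁻²⁹
s = 7.4×10⁻¹¹ mol/L

7.4×10⁻¹¹ M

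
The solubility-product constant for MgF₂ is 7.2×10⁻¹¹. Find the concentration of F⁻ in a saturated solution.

5.2×10⁻⁴ M

MgF₂(s) ⇌ Mg²⁺(aq) + 2 F⁻(aq)
With molar solubility s: [Mg²⁺] = s, [F⁻] = 2s.
Ksp = [Mg²⁺][F⁻]^2 = s · (2s)^2 = 4s^3 = 7.2×10⁻¹¹
s = 2.6×10⁻⁴ mol/L
[F⁻] = 2s = 5.2×10⁻⁴ mol/L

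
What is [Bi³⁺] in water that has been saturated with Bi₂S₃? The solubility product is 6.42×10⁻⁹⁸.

Bi₂S₃(s) ⇌ 2 Bi³⁺(aq) + 3 S²⁻(aq)
Let s be the molar solubility. Then [Bi³⁺] = 2s and [S²⁻] = 3s.
Ksp = [Bi³⁺]^2[S²⁻]^3 = (2s)^2 · (3s)^3 = 108s^5 = 6.42×10⁻⁹⁸
s = 1.43×10⁻²⁰ mol L⁻¹
[Bi³⁺] = 2s = 2.86×10⁻²⁰ mol L⁻¹

2.86×10⁻²⁰ M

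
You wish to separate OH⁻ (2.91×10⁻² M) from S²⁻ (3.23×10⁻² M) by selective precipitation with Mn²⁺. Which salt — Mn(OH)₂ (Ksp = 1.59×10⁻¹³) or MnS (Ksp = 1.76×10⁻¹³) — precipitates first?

MnS

The threshold for precipitation is Q = Ksp.
For Mn(OH)₂: [Mn²⁺] = (Ksp/[OH⁻]^2) = 1.88×10⁻¹⁰ M
For MnS: [Mn²⁺] = (Ksp/[S²⁻]) = 5.45×10⁻¹² M
MnS requires the lower [Mn²⁺], so it precipitates first.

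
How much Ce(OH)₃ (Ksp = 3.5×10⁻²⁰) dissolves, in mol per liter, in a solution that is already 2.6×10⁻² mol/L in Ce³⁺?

Ce(OH)₃(s) ⇌ Ce³⁺(aq) + 3 OH⁻(aq)
Let s be the solubility of Ce(OH)₃ here. The common ion gives [Ce³⁺] ≈ 2.6×10⁻² mol/L, and [OH⁻] = 3s.
Ksp = [Ce³⁺][OH⁻]^3 = (2.6×10⁻²)(3s)^3
(3s)^3 = 3.5×10⁻²⁰ / (2.6×10⁻²) = 1.3×10⁻¹⁸
s = 3.7×10⁻⁷ mol/L

3.7×10⁻⁷ M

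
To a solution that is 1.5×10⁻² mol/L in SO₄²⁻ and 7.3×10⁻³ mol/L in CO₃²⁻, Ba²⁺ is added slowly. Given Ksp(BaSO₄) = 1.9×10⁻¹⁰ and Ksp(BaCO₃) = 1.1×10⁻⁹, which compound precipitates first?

A salt starts to precipitate once the ion product Q reaches its Ksp.
For BaSO₄: [Ba²⁺] = (Ksp/[SO₄²⁻]) = 1.3×10⁻⁸ mol/L
For BaCO₃: [Ba²⁺] = (Ksp/[CO₃²⁻]) = 1.5×10⁻⁷ mol/L
BaSO₄ requires the lower [Ba²⁺], so it precipitates first.

BaSO₄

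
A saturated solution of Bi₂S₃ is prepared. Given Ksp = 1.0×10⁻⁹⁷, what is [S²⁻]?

4.7×10⁻²⁰ M

Bi₂S₃(s) ⇌ 2 Bi³⁺(aq) + 3 S²⁻(aq)
Let s be the molar solubility. Then [Bi³⁺] = 2s and [S²⁻] = 3s.
Ksp = [Bi³⁺]^2[S²⁻]^3 = (2s)^2 · (3s)^3 = 108s^5 = 1.0×10⁻⁹⁷
s = 1.6×10⁻²⁰ mol/L
[S²⁻] = 3s = 4.7×10⁻²⁰ mol/L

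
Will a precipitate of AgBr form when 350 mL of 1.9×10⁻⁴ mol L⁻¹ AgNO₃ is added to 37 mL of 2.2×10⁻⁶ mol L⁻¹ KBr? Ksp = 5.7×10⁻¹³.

After mixing, V = 350 mL + 37 mL = 387 mL.
[Ag⁺] = (1.9×10⁻⁴)(350)/387 = 1.7×10⁻⁴ mol L⁻¹
[Br⁻] = (2.2×10⁻⁶)(37)/387 = 2.1×10⁻⁷ mol L⁻¹
Q = [Ag⁺][Br⁻] = 3.6×10⁻¹¹
Q = 3.6×10⁻¹¹ > Ksp = 5.7×10⁻¹³, so the solution is supersaturated and AgBr precipitates.

Yes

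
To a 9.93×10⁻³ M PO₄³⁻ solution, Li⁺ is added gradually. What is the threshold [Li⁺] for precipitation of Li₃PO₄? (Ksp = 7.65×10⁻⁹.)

9.17×10⁻³ M

Precipitation of each salt begins when its ion product equals Ksp.
Li₃PO₄(s) ⇌ 3 Li⁺(aq) + PO₄³⁻(aq)
Ksp = [Li⁺]^3[PO₄³⁻] = [Li⁺]^3(9.93×10⁻³)
[Li⁺]^3 = 7.65×10⁻⁹ / (9.93×10⁻³) = 7.70×10⁻⁷
[Li⁺] = 9.17×10⁻³ M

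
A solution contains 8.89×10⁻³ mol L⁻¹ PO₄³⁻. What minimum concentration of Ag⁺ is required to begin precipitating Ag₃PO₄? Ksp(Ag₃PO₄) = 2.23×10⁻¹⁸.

6.31×10⁻⁶ M

Precipitation of each salt begins when its ion product equals Ksp.
Ag₃PO₄(s) ⇌ 3 Ag⁺(aq) + PO₄³⁻(aq)
Ksp = [Ag⁺]^3[PO₄³⁻] = [Ag⁺]^3(8.89×10⁻³)
[Ag⁺]^3 = 2.23×10⁻¹⁸ / (8.89×10⁻³) = 2.51×10⁻¹⁶
[Ag⁺] = 6.31×10⁻⁶ mol L⁻¹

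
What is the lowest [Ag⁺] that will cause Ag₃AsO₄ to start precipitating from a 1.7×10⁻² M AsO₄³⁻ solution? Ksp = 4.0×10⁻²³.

1.3×10⁻⁷ M

The threshold for precipitation is Q = Ksp.
Ag₃AsO₄(s) ⇌ 3 Ag⁺(aq) + AsO₄³⁻(aq)
Ksp = [Ag⁺]^3[AsO₄³⁻] = [Ag⁺]^3(1.7×10⁻²)
[Ag⁺]^3 = 4.0×10⁻²³ / (1.7×10⁻²) = 2.4×10⁻²¹
[Ag⁺] = 1.3×10⁻⁷ M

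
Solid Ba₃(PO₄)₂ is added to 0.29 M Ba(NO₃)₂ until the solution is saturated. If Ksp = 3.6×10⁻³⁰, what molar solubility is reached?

Ba₃(PO₄)₂(s) ⇌ 3 Ba²⁺(aq) + 2 PO₄³⁻(aq)
Ba²⁺ is already present at 0.29 M. If s mol/L of Ba₃(PO₄)₂ dissolves, [PO₄³⁻] = 2s while [Ba²⁺] ≈ 0.29 M.
Ksp = [Ba²⁺]^3[PO₄³⁻]^2 = (0.29)^3(2s)^2
(2s)^2 = 3.6×10⁻³⁰ / (0.29)^3 = 1.5×10⁻²⁸
s = 6.1×10⁻¹⁵ M

6.1×10⁻¹⁵ M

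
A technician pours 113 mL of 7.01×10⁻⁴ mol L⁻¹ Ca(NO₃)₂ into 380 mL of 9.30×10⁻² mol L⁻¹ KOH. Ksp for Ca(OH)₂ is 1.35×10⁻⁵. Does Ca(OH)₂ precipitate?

The combined volume is 493 mL.
[Ca²⁺] = (7.01×10⁻⁴)(113)/493 = 1.61×10⁻⁴ mol L⁻¹
[OH⁻] = (9.30×10⁻²)(380)/493 = 7.17×10⁻² mol L⁻¹
Q = [Ca²⁺][OH⁻]^2 = 8.26×10⁻⁷
Q < Ksp (8.26×10⁻⁷ vs 1.35×10⁻⁵); the solution remains unsaturated and no precipitate forms.

No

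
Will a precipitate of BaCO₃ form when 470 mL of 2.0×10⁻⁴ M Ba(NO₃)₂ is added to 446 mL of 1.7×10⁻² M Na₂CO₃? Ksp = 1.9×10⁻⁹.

Total volume after mixing = 470 + 446 = 916 mL.
[Ba²⁺] = (2.0×10⁻⁴)(470)/916 = 1.0×10⁻⁴ M
[CO₃²⁻] = (1.7×10⁻²)(446)/916 = 8.3×10⁻³ M
Q = [Ba²⁺][CO₃²⁻] = 8.5×10⁻⁷
Because Q > Ksp (8.5×10⁻⁷ vs 1.9×10⁻⁹), a precipitate of BaCO₃ forms.

Yes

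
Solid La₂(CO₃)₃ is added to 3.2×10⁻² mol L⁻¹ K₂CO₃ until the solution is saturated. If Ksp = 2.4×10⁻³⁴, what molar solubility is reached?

1.4×10⁻¹⁵ M

La₂(CO₃)₃(s) ⇌ 2 La³⁺(aq) + 3 CO₃²⁻(aq)
Let s be the solubility of La₂(CO₃)₃ here. The common ion gives [CO₃²⁻] ≈ 3.2×10⁻² mol L⁻¹, and [La³⁺] = 2s.
Ksp = [La³⁺]^2[CO₃²⁻]^3 = (2s)^2(3.2×10⁻²)^3
(2s)^2 = 2.4×10⁻³⁴ / (3.2×10⁻²)^3 = 7.3×10⁻³⁰
s = 1.4×10⁻¹⁵ mol L⁻¹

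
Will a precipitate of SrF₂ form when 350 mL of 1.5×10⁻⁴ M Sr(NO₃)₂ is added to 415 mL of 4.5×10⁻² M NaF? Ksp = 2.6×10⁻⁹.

The combined volume is 765 mL.
[Sr²⁺] = (1.5×10⁻⁴)(350)/765 = 6.9×10⁻⁵ M
[F⁻] = (4.5×10⁻²)(415)/765 = 2.4×10⁻² M
Q = [Sr²⁺][F⁻]^2 = 4.1×10⁻⁸
Q = 4.1×10⁻⁸ > Ksp = 2.6×10⁻⁹, so the solution is supersaturated and SrF₂ precipitates.

Yes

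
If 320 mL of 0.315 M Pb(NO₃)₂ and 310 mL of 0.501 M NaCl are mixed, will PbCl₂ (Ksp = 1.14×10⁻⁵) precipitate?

Yes

The combined volume is 630 mL.
[Pb²⁺] = (0.315)(320)/630 = 0.160 M
[Cl⁻] = (0.501)(310)/630 = 0.247 M
Q = [Pb²⁺][Cl⁻]^2 = 9.72×10⁻³
Because Q > Ksp (9.72×10⁻³ vs 1.14×10⁻⁵), a precipitate of PbCl₂ forms.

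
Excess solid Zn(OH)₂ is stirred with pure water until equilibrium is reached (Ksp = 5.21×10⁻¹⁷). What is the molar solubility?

2.35×10⁻⁶ M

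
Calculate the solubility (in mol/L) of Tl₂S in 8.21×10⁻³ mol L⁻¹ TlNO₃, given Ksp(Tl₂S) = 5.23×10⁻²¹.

7.76×10⁻¹⁷ M

Tl₂S(s) ⇌ 2 Tl⁺(aq) + S²⁻(aq)
With Tl⁺ already at 8.21×10⁻³ mol L⁻¹ and s small, take [Tl⁺] ≈ 8.21×10⁻³ mol L⁻¹ and [S²⁻] = s.
Ksp = [Tl⁺]^2[S²⁻] = (8.21×10⁻³)^2s
s = 5.23×10⁻²¹ / (8.21×10⁻³)^2 = 7.76×10⁻¹⁷
s = 7.76×10⁻¹⁷ mol L⁻¹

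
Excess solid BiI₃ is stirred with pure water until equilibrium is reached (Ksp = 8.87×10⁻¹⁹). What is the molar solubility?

BiI₃(s) ⇌ Bi³⁺(aq) + 3 I⁻(aq)
Call the molar solubility s, so that [Bi³⁺] = s and [I⁻] = 3s.
Ksp = [Bi³⁺][I⁻]^3 = s · (3s)^3 = 27s^4
27s^4 = 8.87×10⁻¹⁹  ⇒  s^4 = 3.29×10⁻²⁰
s = (3.29×10⁻²⁰)^(1/4) = 1.35×10⁻⁵ mol/L

1.35×10⁻⁵ M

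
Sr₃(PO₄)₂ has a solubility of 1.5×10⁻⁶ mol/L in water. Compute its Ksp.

Ksp = 8.2×10⁻²⁸

Sr₃(PO₄)₂(s) ⇌ 3 Sr²⁺(aq) + 2 PO₄³⁻(aq)
Call the molar solubility s, so that [Sr²⁺] = 3s and [PO₄³⁻] = 2s.
Ksp = [Sr²⁺]^3[PO₄³⁻]^2 = (3s)^3 · (2s)^2 = 108s^5
Ksp = 108 × (1.5×10⁻⁶)^5 = 8.2×10⁻²⁸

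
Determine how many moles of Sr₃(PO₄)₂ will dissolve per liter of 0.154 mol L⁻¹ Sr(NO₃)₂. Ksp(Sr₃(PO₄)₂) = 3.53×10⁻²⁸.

Sr₃(PO₄)₂(s) ⇌ 3 Sr²⁺(aq) + 2 PO₄³⁻(aq)
Sr²⁺ is already present at 0.154 mol L⁻¹. If s mol/L of Sr₃(PO₄)₂ dissolves, [PO₄³⁻] = 2s while [Sr²⁺] ≈ 0.154 mol L⁻¹.
Ksp = [Sr²⁺]^3[PO₄³⁻]^2 = (0.154)^3(2s)^2
(2s)^2 = 3.53×10⁻²⁸ / (0.154)^3 = 9.67×10⁻²⁶
s = 1.55×10⁻¹³ mol L⁻¹

1.55×10⁻¹³ M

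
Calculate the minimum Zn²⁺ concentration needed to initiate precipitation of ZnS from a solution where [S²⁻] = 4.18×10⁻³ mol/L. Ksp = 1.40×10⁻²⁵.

Precipitation begins when Q = Ksp.
ZnS(s) ⇌ Zn²⁺(aq) + S²⁻(aq)
Ksp = [Zn²⁺][S²⁻] = [Zn²⁺](4.18×10⁻³)
[Zn²⁺] = 1.40×10⁻²⁵ / (4.18×10⁻³) = 3.35×10⁻²³
[Zn²⁺] = 3.35×10⁻²³ mol/L

3.35×10⁻²³ M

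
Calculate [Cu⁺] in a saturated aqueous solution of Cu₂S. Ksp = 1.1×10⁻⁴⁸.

1.3×10⁻¹⁶ M

Cu₂S(s) ⇌ 2 Cu⁺(aq) + S²⁻(aq)
With molar solubility s: [Cu⁺] = 2s, [S²⁻] = s.
Ksp = [Cu⁺]^2[S²⁻] = (2s)^2 · s = 4s^3 = 1.1×10⁻⁴⁸
s = 6.5×10⁻¹⁷ mol/L
[Cu⁺] = 2s = 1.3×10⁻¹⁶ mol/L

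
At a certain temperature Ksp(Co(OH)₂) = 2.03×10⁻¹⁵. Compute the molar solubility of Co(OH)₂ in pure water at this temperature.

7.98×10⁻⁶ M

Co(OH)₂(s) ⇌ Co²⁺(aq) + 2 OH⁻(aq)
With molar solubility s: [Co²⁺] = s, [OH⁻] = 2s.
Ksp = [Co²⁺][OH⁻]^2 = s · (2s)^2 = 4s^3
4s^3 = 2.03×10⁻¹⁵  ⇒  s^3 = 5.08×10⁻¹⁶
Taking the 3rd root, s = 7.98×10⁻⁶ M.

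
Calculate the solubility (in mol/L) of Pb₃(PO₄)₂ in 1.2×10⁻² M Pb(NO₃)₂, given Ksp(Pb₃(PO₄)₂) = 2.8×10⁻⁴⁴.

6.4×10⁻²⁰ M

Pb₃(PO₄)₂(s) ⇌ 3 Pb²⁺(aq) + 2 PO₄³⁻(aq)
With Pb²⁺ already at 1.2×10⁻² M and s small, take [Pb²⁺] ≈ 1.2×10⁻² M and [PO₄³⁻] = 2s.
Ksp = [Pb²⁺]^3[PO₄³⁻]^2 = (1.2×10⁻²)^3(2s)^2
(2s)^2 = 2.8×10⁻⁴⁴ / (1.2×10⁻²)^3 = 1.6×10⁻³⁸
s = 6.4×10⁻²⁰ M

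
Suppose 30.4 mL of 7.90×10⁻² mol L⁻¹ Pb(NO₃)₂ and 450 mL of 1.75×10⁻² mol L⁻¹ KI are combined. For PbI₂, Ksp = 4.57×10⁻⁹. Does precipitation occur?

Yes

The combined volume is 480.4 mL.
[Pb²⁺] = (7.90×10⁻²)(30.4)/480.4 = 5.00×10⁻³ mol L⁻¹
[I⁻] = (1.75×10⁻²)(450)/480.4 = 1.64×10⁻² mol L⁻¹
Q = [Pb²⁺][I⁻]^2 = 1.34×10⁻⁶
Q = 1.34×10⁻⁶ > Ksp = 4.57×10⁻⁹, so the solution is supersaturated and PbI₂ precipitates.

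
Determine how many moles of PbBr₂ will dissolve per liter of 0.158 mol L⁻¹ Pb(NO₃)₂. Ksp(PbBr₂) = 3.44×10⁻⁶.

PbBr₂(s) ⇌ Pb²⁺(aq) + 2 Br⁻(aq)
Pb²⁺ is already present at 0.158 mol L⁻¹. If s mol/L of PbBr₂ dissolves, [Br⁻] = 2s while [Pb²⁺] ≈ 0.158 mol L⁻¹.
Ksp = [Pb²⁺][Br⁻]^2 = (0.158)(2s)^2
(2s)^2 = 3.44×10⁻⁶ / (0.158) = 2.18×10⁻⁵
s = 2.33×10⁻³ mol L⁻¹

2.33×10⁻³ M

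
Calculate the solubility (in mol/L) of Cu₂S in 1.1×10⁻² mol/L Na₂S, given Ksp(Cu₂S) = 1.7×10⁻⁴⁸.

6.2×10⁻²⁴ M

Cu₂S(s) ⇌ 2 Cu⁺(aq) + S²⁻(aq)
The solution already contains S²⁻ at 1.1×10⁻² mol/L. Let s be the molar solubility of Cu₂S.
[S²⁻] ≈ 1.1×10⁻² mol/L (common ion dominates); [Cu⁺] = 2s.
Ksp = [Cu⁺]^2[S²⁻] = (2s)^2(1.1×10⁻²)
(2s)^2 = 1.7×10⁻⁴⁸ / (1.1×10⁻²) = 1.5×10⁻⁴⁶
s = 6.2×10⁻²⁴ mol/L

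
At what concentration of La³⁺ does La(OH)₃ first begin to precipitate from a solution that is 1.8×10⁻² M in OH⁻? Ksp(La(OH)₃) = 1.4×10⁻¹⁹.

2.4×10⁻¹⁴ M

Precipitation of each salt begins when its ion product equals Ksp.
La(OH)₃(s) ⇌ La³⁺(aq) + 3 OH⁻(aq)
Ksp = [La³⁺][OH⁻]^3 = [La³⁺](1.8×10⁻²)^3
[La³⁺] = 1.4×10⁻¹⁹ / (1.8×10⁻²)^3 = 2.4×10⁻¹⁴
[La³⁺] = 2.4×10⁻¹⁴ M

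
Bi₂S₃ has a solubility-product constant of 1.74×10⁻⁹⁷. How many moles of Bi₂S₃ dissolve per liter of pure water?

1.74×10⁻²⁰ M

Bi₂S₃(s) ⇌ 2 Bi³⁺(aq) + 3 S²⁻(aq)
Call the molar solubility s, so that [Bi³⁺] = 2s and [S²⁻] = 3s.
Ksp = [Bi³⁺]^2[S²⁻]^3 = (2s)^2 · (3s)^3 = 108s^5
108s^5 = 1.74×10⁻⁹⁷  ⇒  s^5 = 1.61×10⁻⁹⁹
s = 1.74×10⁻²⁰ mol L⁻¹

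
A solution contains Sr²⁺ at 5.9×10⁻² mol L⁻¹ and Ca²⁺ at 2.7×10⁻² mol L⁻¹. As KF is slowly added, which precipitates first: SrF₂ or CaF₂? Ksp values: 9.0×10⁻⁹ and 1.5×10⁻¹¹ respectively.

CaF₂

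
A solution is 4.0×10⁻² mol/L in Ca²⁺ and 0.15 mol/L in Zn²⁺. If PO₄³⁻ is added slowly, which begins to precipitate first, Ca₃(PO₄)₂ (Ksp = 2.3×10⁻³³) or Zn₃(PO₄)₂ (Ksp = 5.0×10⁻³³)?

Precipitation begins when Q = Ksp.
For Ca₃(PO₄)₂: [PO₄³⁻] = (Ksp/[Ca²⁺]^3)^(1/2) = 6.0×10⁻¹⁵ mol/L
For Zn₃(PO₄)₂: [PO₄³⁻] = (Ksp/[Zn²⁺]^3)^(1/2) = 1.2×10⁻¹⁵ mol/L
Since Zn₃(PO₄)₂ needs less PO₄³⁻ to reach saturation, it precipitates first.

Zn₃(PO₄)₂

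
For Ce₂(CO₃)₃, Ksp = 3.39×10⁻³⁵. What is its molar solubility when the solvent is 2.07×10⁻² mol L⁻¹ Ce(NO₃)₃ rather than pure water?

Ce₂(CO₃)₃(s) ⇌ 2 Ce³⁺(aq) + 3 CO₃²⁻(aq)
Ce³⁺ is already present at 2.07×10⁻² mol L⁻¹. If s mol/L of Ce₂(CO₃)₃ dissolves, [CO₃²⁻] = 3s while [Ce³⁺] ≈ 2.07×10⁻² mol L⁻¹.
Ksp = [Ce³⁺]^2[CO₃²⁻]^3 = (2.07×10⁻²)^2(3s)^3
(3s)^3 = 3.39×10⁻³⁵ / (2.07×10⁻²)^2 = 7.91×10⁻³²
s = 1.43×10⁻¹¹ mol L⁻¹

1.43×10⁻¹¹ M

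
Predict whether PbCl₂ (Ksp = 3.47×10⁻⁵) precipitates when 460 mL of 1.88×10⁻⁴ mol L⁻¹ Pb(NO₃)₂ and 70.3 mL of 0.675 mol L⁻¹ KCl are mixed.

After mixing, V = 460 mL + 70.3 mL = 530.3 mL.
[Pb²⁺] = (1.88×10⁻⁴)(460)/530.3 = 1.63×10⁻⁴ mol L⁻¹
[Cl⁻] = (0.675)(70.3)/530.3 = 8.95×10⁻² mol L⁻¹
Q = [Pb²⁺][Cl⁻]^2 = 1.31×10⁻⁶
Since Q (1.31×10⁻⁶) is less than Ksp (3.47×10⁻⁵), no PbCl₂ precipitates.

No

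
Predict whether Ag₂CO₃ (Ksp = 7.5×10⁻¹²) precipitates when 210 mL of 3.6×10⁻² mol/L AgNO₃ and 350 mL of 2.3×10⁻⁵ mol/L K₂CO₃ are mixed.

Yes

The combined volume is 560 mL.
[Ag⁺] = (3.6×10⁻²)(210)/560 = 1.4×10⁻² mol/L
[CO₃²⁻] = (2.3×10⁻⁵)(350)/560 = 1.4×10⁻⁵ mol/L
Q = [Ag⁺]^2[CO₃²⁻] = 2.6×10⁻⁹
Because Q > Ksp (2.6×10⁻⁹ vs 7.5×10⁻¹²), a precipitate of Ag₂CO₃ forms.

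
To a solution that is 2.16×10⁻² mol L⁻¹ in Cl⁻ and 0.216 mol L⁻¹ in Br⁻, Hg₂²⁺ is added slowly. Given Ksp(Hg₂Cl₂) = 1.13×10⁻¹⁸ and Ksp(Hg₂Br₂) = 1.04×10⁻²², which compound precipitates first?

Hg₂Br₂

Precipitation of each salt begins when its ion product equals Ksp.
For Hg₂Cl₂: [Hg₂²⁺] = (Ksp/[Cl⁻]^2) = 2.42×10⁻¹⁵ mol L⁻¹
For Hg₂Br₂: [Hg₂²⁺] = (Ksp/[Br⁻]^2) = 2.23×10⁻²¹ mol L⁻¹
Hg₂Br₂ requires the lower [Hg₂²⁺], so it precipitates first.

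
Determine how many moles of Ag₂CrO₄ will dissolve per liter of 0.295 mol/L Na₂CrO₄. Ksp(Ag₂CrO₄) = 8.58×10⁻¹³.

8.53×10⁻⁷ M

Ag₂CrO₄(s) ⇌ 2 Ag⁺(aq) + CrO₄²⁻(aq)
The solution already contains CrO₄²⁻ at 0.295 mol/L. Let s be the molar solubility of Ag₂CrO₄.
[CrO₄²⁻] ≈ 0.295 mol/L (common ion dominates); [Ag⁺] = 2s.
Ksp = [Ag⁺]^2[CrO₄²⁻] = (2s)^2(0.295)
(2s)^2 = 8.58×10⁻¹³ / (0.295) = 2.91×10⁻¹²
s = 8.53×10⁻⁷ mol/L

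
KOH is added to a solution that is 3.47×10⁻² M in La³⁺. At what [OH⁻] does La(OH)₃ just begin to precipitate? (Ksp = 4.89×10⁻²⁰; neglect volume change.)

Precipitation of each salt begins when its ion product equals Ksp.
La(OH)₃(s) ⇌ La³⁺(aq) + 3 OH⁻(aq)
Ksp = [La³⁺][OH⁻]^3 = [OH⁻]^3(3.47×10⁻²)
[OH⁻]^3 = 4.89×10⁻²⁰ / (3.47×10⁻²) = 1.41×10⁻¹⁸
[OH⁻] = 1.12×10⁻⁶ M

1.12×10⁻⁶ M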